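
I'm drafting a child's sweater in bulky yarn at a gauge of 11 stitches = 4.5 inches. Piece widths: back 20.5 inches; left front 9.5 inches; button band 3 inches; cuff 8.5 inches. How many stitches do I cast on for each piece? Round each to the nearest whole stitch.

back 50; left front 23; button band 7; cuff 21.

Rate = 11/4.5 = 2.444 sts per in.
back: 20.5 × 2.444 = 50.11 → 50.
left front: 9.5 × 2.444 = 23.22 → 23.
button band: 3 × 2.444 = 7.33 → 7.
cuff: 8.5 × 2.444 = 20.78 → 21.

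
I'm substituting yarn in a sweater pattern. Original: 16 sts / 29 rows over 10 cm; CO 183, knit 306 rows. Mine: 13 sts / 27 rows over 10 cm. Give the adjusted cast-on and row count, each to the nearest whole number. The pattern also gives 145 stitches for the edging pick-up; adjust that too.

Cast on 149 stitches; work 285 rows; edging pick-up 118 stitches.

Stitches: 183 × 13/16 = 148.69 → 149.
Rows: 306 × 27/29 = 284.90 → 285.
edging pick-up: 145 × 13/16 = 117.81 → 118.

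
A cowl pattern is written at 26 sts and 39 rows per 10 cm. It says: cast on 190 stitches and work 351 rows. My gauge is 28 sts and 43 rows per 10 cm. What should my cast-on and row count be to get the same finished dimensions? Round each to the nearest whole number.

Cast on 205 stitches; work 387 rows.

Stitches: 190 × 28/26 = 204.62 → 205.
Rows: 351 × 43/39 = 387.00 → 387.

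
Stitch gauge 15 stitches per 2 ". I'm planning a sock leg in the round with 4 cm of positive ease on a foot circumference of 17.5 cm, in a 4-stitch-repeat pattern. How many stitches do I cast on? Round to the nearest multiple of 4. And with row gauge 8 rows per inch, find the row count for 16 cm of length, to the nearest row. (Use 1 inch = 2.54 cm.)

Cast on 64 stitches; work 50 rows.

Finished = 17.5 + 4 = 21.5 cm.
21.5 cm × 1/2.54 = 8.46 inches.
15/2 = 7.5 sts per in; 8.46 × 7.5 = 63.48 sts.
Nearest multiple of 4 → 64.
16 cm = 6.30 inches; × 8 = 50.39 → 50 rows.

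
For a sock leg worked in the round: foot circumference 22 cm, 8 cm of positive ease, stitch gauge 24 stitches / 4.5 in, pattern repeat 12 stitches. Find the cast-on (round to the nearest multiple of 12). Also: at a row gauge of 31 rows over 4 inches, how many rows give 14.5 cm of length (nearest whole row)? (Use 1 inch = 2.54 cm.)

Cast on 60 stitches; work 44 rows.

Finished = 22 + 8 = 30 cm.
30 cm × 1/2.54 = 11.81 inches.
24/4.5 = 5.333 sts per in; 11.81 × 5.333 = 62.99 sts.
Nearest multiple of 12 → 60.
14.5 cm = 5.71 inches; × 7.75 = 44.24 → 44 rows.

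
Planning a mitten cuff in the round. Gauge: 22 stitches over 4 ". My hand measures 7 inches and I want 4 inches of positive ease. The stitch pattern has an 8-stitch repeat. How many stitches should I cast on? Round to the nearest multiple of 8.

Cast on 64 stitches.

Finished = 7 + 4 = 11 inches.
22 / 4 = 5.5 sts/in.
11 × 5.5 = 60.50 sts.
Nearest multiple of 8: 64.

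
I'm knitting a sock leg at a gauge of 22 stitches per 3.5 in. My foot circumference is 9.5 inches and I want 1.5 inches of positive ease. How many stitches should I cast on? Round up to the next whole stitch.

Finished = 9.5 + 1.5 = 11 in.
22 / 3.5 = 6.286 sts per inch.
11.00 × 6.286 = 69.14 sts.
→ 70 sts.

70 stitches.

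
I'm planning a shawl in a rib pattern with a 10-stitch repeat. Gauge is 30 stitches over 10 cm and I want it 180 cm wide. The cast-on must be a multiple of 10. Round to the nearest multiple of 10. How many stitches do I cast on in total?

Cast on 540 stitches.

30 / 10 = 3 sts per cm.
180 × 3 = 540.00 sts.
Nearest multiple of 10: 540.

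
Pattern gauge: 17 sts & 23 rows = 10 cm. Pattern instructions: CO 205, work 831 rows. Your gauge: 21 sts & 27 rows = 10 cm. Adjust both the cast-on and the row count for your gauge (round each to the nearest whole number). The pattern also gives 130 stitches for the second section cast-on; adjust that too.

Cast on 253 stitches; work 976 rows; second section cast-on 161 stitches.

Stitches: 205 × 21/17 = 253.24 → 253.
Rows: 831 × 27/23 = 975.52 → 976.
second section cast-on: 130 × 21/17 = 160.59 → 161.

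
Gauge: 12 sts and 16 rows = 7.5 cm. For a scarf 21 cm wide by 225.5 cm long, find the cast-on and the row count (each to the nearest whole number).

Cast on 34 stitches and work 481 rows.

Stitch gauge = 12/7.5 = 1.6 sts/cm; 21 × 1.6 = 33.60 → 34 sts.
Row gauge = 16/7.5 = 2.133 rows/cm; 225.5 × 2.133 = 481.07 → 481 rows.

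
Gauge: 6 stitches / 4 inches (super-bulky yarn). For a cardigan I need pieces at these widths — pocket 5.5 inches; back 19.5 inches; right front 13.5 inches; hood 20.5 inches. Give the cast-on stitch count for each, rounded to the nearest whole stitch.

Rate = 6/4 = 1.5 sts per in.
pocket: 5.5 × 1.5 = 8.25 → 8.
back: 19.5 × 1.5 = 29.25 → 29.
right front: 13.5 × 1.5 = 20.25 → 20.
hood: 20.5 × 1.5 = 30.75 → 31.

pocket 8; back 29; right front 20; hood 31.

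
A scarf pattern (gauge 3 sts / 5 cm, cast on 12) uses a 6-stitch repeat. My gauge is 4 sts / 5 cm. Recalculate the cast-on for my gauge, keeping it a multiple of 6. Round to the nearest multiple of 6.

18 stitches.

12 × 4 / 3 = 16.00.
Nearest multiple of 6: 18.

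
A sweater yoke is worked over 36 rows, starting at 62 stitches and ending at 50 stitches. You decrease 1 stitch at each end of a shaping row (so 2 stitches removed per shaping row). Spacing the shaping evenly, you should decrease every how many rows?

Stitches to remove: |50 − 62| = 12.
Shaping rows needed: 12 / 2 = 6.
36 rows / 6 = every 6 rows.

Decrease every 6th row.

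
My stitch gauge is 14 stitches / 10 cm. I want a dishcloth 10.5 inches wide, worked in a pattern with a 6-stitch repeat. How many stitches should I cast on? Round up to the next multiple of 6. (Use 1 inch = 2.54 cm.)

Cast on 42 stitches.

10.5 in = 10.5 × 2.54 = 26.67 cm.
14 / 10 = 1.4 sts/cm.
26.67 × 1.4 = 37.34 sts.
→ 42.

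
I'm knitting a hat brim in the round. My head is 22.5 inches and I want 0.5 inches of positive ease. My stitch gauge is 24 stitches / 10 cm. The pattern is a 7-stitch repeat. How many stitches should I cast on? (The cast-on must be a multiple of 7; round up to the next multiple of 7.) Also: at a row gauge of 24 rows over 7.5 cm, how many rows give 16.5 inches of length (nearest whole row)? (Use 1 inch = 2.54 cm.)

Finished = 22.5 + 0.5 = 23 inches.
23 inches × 2.54 = 58.42 cm.
24/10 = 2.4 sts per cm; 58.42 × 2.4 = 140.21 sts.
Next multiple of 7 → 147.
16.5 inches = 41.91 cm; × 3.2 = 134.11 → 134 rows.

Cast on 147 stitches; work 134 rows.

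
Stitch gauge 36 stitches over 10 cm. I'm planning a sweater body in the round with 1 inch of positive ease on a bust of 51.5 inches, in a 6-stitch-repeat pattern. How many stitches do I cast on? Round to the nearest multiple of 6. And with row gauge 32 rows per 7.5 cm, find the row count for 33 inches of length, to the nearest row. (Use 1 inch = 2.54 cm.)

Cast on 480 stitches; work 358 rows.

Finished = 51.5 + 1 = 52.5 inches.
52.5 inches × 2.54 = 133.35 cm.
36/10 = 3.6 sts per cm; 133.35 × 3.6 = 480.06 sts.
Nearest multiple of 6 → 480.
33 inches = 83.82 cm; × 4.267 = 357.63 → 358 rows.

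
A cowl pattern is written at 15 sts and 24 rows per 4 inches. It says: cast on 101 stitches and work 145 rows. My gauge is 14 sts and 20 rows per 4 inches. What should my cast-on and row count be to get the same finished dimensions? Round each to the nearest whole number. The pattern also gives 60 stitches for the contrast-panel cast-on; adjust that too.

Stitches: 101 × 14/15 = 94.27 → 94.
Rows: 145 × 20/24 = 120.83 → 121.
contrast-panel cast-on: 60 × 14/15 = 56.00 → 56.

Cast on 94 stitches; work 121 rows; contrast-panel cast-on 56 stitches.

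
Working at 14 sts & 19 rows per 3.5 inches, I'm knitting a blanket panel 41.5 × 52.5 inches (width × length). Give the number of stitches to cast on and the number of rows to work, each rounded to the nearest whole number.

Stitch gauge = 14/3.5 = 4 sts/in; 41.5 × 4 = 166.00 → 166 sts.
Row gauge = 19/3.5 = 5.429 rows/in; 52.5 × 5.429 = 285.00 → 285 rows.

Cast on 166 stitches and work 285 rows.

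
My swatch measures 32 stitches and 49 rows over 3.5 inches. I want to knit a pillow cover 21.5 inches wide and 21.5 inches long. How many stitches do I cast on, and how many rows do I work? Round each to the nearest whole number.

Cast on 197 stitches and work 301 rows.

Stitch gauge = 32/3.5 = 9.143 sts/in; 21.5 × 9.143 = 196.57 → 197 sts.
Row gauge = 49/3.5 = 14 rows/in; 21.5 × 14 = 301.00 → 301 rows.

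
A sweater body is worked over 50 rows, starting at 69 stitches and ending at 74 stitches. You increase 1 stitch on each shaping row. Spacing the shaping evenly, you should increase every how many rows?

Stitches to add: |74 − 69| = 5.
Shaping rows needed: 5 / 1 = 5.
50 rows / 5 = every 10 rows.

Increase every 10th row.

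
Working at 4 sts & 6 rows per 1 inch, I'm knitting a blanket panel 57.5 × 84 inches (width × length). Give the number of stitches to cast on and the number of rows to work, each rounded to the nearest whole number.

Cast on 230 stitches and work 504 rows.

Stitch gauge = 4/1 = 4 sts/in; 57.5 × 4 = 230.00 → 230 sts.
Row gauge = 6/1 = 6 rows/in; 84 × 6 = 504.00 → 504 rows.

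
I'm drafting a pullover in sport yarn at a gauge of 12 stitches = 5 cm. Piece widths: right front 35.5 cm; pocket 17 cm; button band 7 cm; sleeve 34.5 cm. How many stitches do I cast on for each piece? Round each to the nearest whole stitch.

Rate = 12/5 = 2.4 sts per cm.
right front: 35.5 × 2.4 = 85.20 → 85.
pocket: 17 × 2.4 = 40.80 → 41.
button band: 7 × 2.4 = 16.80 → 17.
sleeve: 34.5 × 2.4 = 82.80 → 83.

right front 85; pocket 41; button band 17; sleeve 83.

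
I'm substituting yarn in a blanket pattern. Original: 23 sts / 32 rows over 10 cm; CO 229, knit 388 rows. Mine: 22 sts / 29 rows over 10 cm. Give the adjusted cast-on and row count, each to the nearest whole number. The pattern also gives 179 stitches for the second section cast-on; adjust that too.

Cast on 219 stitches; work 352 rows; second section cast-on 171 stitches.

Stitches: 229 × 22/23 = 219.04 → 219.
Rows: 388 × 29/32 = 351.62 → 352.
second section cast-on: 179 × 22/23 = 171.22 → 171.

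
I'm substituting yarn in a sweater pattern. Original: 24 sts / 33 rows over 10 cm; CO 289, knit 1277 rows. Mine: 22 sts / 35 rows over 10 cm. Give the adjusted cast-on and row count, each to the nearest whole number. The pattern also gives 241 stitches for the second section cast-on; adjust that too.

Stitches: 289 × 22/24 = 264.92 → 265.
Rows: 1277 × 35/33 = 1354.39 → 1354.
second section cast-on: 241 × 22/24 = 220.92 → 221.

Cast on 265 stitches; work 1354 rows; second section cast-on 221 stitches.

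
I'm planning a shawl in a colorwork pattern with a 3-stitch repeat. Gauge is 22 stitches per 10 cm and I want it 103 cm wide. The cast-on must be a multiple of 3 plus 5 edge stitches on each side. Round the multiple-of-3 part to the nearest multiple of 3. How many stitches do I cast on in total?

CO 226 sts.

22 / 10 = 2.2 sts per cm.
103 × 2.2 = 226.60 sts.
Less 10 edge sts → 216.60 for the repeat.
Nearest multiple of 3: 216.
Add back 10 edge sts → 226.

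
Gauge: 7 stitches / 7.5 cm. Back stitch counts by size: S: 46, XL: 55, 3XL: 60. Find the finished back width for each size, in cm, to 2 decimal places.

7/7.5 = 0.933 sts per cm.
S: 46 / 0.933 = 49.286 → 49.29 cm.
XL: 55 / 0.933 = 58.929 → 58.93 cm.
3XL: 60 / 0.933 = 64.286 → 64.29 cm.

S 49.29 cm; XL 58.93 cm; 3XL 64.29 cm.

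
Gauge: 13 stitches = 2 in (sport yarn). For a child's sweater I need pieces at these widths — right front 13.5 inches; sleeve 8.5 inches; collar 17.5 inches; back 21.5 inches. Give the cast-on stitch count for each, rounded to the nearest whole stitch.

right front 88; sleeve 55; collar 114; back 140.

Rate = 13/2 = 6.5 sts per in.
right front: 13.5 × 6.5 = 87.75 → 88.
sleeve: 8.5 × 6.5 = 55.25 → 55.
collar: 17.5 × 6.5 = 113.75 → 114.
back: 21.5 × 6.5 = 139.75 → 140.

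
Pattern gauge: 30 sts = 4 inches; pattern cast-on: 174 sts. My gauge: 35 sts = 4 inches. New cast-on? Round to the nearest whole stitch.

Scale factor = 35 / 30 = 1.167.
174 × 35 / 30 = 203.00 sts.

CO 203 sts.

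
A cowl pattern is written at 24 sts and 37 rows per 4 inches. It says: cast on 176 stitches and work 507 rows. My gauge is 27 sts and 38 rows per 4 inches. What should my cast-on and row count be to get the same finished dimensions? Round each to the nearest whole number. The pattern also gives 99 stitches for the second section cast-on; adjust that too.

Stitches: 176 × 27/24 = 198.00 → 198.
Rows: 507 × 38/37 = 520.70 → 521.
second section cast-on: 99 × 27/24 = 111.38 → 111.

Cast on 198 stitches; work 521 rows; second section cast-on 111 stitches.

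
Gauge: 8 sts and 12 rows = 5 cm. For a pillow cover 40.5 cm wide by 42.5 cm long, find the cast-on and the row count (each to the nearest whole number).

Cast on 65 stitches and work 102 rows.

Stitch gauge = 8/5 = 1.6 sts/cm; 40.5 × 1.6 = 64.80 → 65 sts.
Row gauge = 12/5 = 2.4 rows/cm; 42.5 × 2.4 = 102.00 → 102 rows.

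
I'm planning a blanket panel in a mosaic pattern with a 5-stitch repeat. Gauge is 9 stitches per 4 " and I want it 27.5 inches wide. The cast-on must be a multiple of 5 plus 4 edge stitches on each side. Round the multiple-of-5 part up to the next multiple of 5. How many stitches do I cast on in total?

9 / 4 = 2.25 sts per inch.
27.5 × 2.25 = 61.88 sts.
Less 8 edge sts → 53.88 for the repeat.
Next multiple of 5: 55.
Add back 8 edge sts → 63.

63 stitches.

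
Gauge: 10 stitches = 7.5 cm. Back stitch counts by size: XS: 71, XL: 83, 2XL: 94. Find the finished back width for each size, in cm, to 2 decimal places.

XS 53.25 cm; XL 62.25 cm; 2XL 70.50 cm.

10/7.5 = 1.333 sts per cm.
XS: 71 / 1.333 = 53.250 → 53.25 cm.
XL: 83 / 1.333 = 62.250 → 62.25 cm.
2XL: 94 / 1.333 = 70.500 → 70.50 cm.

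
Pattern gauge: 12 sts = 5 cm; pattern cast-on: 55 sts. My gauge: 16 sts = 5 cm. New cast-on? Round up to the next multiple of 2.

Cast on 74 stitches.

Scale factor = 16 / 12 = 1.333.
55 × 16 / 12 = 73.33 sts.
→ 74 sts.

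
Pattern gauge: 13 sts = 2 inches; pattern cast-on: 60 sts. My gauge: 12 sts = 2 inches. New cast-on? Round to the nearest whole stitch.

Scale factor = 12 / 13 = 0.923.
60 × 12 / 13 = 55.38 sts.
→ 55 sts.

55 stitches.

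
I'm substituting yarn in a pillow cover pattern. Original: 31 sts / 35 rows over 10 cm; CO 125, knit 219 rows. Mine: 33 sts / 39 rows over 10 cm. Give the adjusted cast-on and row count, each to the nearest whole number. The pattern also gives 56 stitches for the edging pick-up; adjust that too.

Stitches: 125 × 33/31 = 133.06 → 133.
Rows: 219 × 39/35 = 244.03 → 244.
edging pick-up: 56 × 33/31 = 59.61 → 60.

Cast on 133 stitches; work 244 rows; edging pick-up 60 stitches.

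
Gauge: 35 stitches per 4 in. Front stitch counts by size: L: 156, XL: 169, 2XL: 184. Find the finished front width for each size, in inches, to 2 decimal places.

35/4 = 8.75 sts per in.
L: 156 / 8.75 = 17.829 → 17.83 in.
XL: 169 / 8.75 = 19.314 → 19.31 in.
2XL: 184 / 8.75 = 21.029 → 21.03 in.

L 17.83 inches; XL 19.31 inches; 2XL 21.03 inches.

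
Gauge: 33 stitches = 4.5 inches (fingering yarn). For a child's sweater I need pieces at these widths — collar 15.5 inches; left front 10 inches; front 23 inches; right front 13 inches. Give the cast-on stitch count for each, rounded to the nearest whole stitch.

Rate = 33/4.5 = 7.333 sts per in.
collar: 15.5 × 7.333 = 113.67 → 114.
left front: 10 × 7.333 = 73.33 → 73.
front: 23 × 7.333 = 168.67 → 169.
right front: 13 × 7.333 = 95.33 → 95.

collar 114; left front 73; front 169; right front 95.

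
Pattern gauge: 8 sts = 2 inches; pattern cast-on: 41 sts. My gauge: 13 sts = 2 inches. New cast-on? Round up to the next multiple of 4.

Scale factor = 13 / 8 = 1.625.
41 × 13 / 8 = 66.62 sts.
→ 68 sts.

Cast on 68 stitches.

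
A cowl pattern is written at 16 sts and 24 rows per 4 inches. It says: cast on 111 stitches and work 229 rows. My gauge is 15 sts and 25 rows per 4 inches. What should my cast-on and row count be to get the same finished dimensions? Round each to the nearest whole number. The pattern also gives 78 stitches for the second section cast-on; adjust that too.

Stitches: 111 × 15/16 = 104.06 → 104.
Rows: 229 × 25/24 = 238.54 → 239.
second section cast-on: 78 × 15/16 = 73.12 → 73.

Cast on 104 stitches; work 239 rows; second section cast-on 73 stitches.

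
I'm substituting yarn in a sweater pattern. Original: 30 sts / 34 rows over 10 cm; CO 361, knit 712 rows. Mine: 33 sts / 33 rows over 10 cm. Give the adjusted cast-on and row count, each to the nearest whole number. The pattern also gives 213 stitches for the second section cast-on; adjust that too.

Cast on 397 stitches; work 691 rows; second section cast-on 234 stitches.

Stitches: 361 × 33/30 = 397.10 → 397.
Rows: 712 × 33/34 = 691.06 → 691.
second section cast-on: 213 × 33/30 = 234.30 → 234.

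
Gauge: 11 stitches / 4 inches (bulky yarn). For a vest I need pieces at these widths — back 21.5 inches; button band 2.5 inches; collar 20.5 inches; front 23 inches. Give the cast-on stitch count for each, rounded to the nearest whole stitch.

back 59; button band 7; collar 56; front 63.

Rate = 11/4 = 2.75 sts per in.
back: 21.5 × 2.75 = 59.12 → 59.
button band: 2.5 × 2.75 = 6.88 → 7.
collar: 20.5 × 2.75 = 56.38 → 56.
front: 23 × 2.75 = 63.25 → 63.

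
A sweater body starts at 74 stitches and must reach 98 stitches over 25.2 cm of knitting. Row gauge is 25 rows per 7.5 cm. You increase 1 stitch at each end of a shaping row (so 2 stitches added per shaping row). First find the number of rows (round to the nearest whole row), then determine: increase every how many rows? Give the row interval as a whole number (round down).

Increase every 7th row.

Rows = 25.2 × 3.333 = 84.0 → 84 rows.
Stitches to add: 24 → 12 shaping rows (at 2 st each).
84 / 12 = 7.00 → every 7 rows.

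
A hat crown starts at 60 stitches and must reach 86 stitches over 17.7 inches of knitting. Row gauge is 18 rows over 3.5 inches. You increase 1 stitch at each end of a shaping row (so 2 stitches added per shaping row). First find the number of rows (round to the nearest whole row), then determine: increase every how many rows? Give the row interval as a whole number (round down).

Increase every 7th row.

Rows = 17.7 × 5.143 = 91.0 → 91 rows.
Stitches to add: 26 → 13 shaping rows (at 2 st each).
91 / 13 = 7.00 → every 7 rows.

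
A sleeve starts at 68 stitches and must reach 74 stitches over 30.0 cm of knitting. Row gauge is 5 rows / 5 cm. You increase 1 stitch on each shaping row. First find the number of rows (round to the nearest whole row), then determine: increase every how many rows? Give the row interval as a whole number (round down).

Rows = 30.0 × 1 = 30.0 → 30 rows.
Stitches to add: 6 → 6 shaping rows (at 1 st each).
30 / 6 = 5.00 → every 5 rows.

Increase every 5th row.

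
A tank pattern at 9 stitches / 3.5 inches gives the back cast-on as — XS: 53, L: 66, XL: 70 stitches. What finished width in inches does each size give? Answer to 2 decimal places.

9/3.5 = 2.571 sts per in.
XS: 53 / 2.571 = 20.611 → 20.61 in.
L: 66 / 2.571 = 25.667 → 25.67 in.
XL: 70 / 2.571 = 27.222 → 27.22 in.

XS 20.61 inches; L 25.67 inches; XL 27.22 inches.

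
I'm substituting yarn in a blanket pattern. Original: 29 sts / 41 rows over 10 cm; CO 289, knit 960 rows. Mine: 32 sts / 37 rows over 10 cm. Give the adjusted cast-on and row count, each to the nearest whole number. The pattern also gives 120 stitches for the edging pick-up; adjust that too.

Stitches: 289 × 32/29 = 318.90 → 319.
Rows: 960 × 37/41 = 866.34 → 866.
edging pick-up: 120 × 32/29 = 132.41 → 132.

Cast on 319 stitches; work 866 rows; edging pick-up 132 stitches.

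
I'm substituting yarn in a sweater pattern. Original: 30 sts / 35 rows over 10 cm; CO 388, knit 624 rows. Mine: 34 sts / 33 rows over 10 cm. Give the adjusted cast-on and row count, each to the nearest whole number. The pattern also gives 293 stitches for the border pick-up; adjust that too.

Cast on 440 stitches; work 588 rows; border pick-up 332 stitches.

Stitches: 388 × 34/30 = 439.73 → 440.
Rows: 624 × 33/35 = 588.34 → 588.
border pick-up: 293 × 34/30 = 332.07 → 332.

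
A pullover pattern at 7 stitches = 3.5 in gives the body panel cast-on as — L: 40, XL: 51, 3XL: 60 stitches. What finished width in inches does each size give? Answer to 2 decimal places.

L 20.00 inches; XL 25.50 inches; 3XL 30.00 inches.

7/3.5 = 2 sts per in.
L: 40 / 2 = 20.000 → 20.00 in.
XL: 51 / 2 = 25.500 → 25.50 in.
3XL: 60 / 2 = 30.000 → 30.00 in.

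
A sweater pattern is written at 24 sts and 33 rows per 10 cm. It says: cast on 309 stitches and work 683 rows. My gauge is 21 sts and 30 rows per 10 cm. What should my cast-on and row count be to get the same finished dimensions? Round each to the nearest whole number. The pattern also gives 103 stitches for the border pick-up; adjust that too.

Cast on 270 stitches; work 621 rows; border pick-up 90 stitches.

Stitches: 309 × 21/24 = 270.38 → 270.
Rows: 683 × 30/33 = 620.91 → 621.
border pick-up: 103 × 21/24 = 90.12 → 90.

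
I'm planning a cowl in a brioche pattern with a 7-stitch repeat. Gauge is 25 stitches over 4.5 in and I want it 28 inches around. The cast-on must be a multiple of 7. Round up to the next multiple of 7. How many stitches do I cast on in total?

161 stitches.

25 / 4.5 = 5.556 sts per inch.
28 × 5.556 = 155.56 sts.
Next multiple of 7: 161.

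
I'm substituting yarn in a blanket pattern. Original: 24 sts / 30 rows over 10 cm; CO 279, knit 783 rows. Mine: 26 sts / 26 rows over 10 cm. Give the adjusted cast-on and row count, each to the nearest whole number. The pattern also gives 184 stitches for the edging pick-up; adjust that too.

Stitches: 279 × 26/24 = 302.25 → 302.
Rows: 783 × 26/30 = 678.60 → 679.
edging pick-up: 184 × 26/24 = 199.33 → 199.

Cast on 302 stitches; work 679 rows; edging pick-up 199 stitches.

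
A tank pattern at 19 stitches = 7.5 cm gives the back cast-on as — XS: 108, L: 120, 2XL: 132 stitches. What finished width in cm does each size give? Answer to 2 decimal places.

19/7.5 = 2.533 sts per cm.
XS: 108 / 2.533 = 42.632 → 42.63 cm.
L: 120 / 2.533 = 47.368 → 47.37 cm.
2XL: 132 / 2.533 = 52.105 → 52.11 cm.

XS 42.63 cm; L 47.37 cm; 2XL 52.11 cm.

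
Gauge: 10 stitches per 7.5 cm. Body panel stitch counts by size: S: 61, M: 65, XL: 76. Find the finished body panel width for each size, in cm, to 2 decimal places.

10/7.5 = 1.333 sts per cm.
S: 61 / 1.333 = 45.750 → 45.75 cm.
M: 65 / 1.333 = 48.750 → 48.75 cm.
XL: 76 / 1.333 = 57.000 → 57.00 cm.

S 45.75 cm; M 48.75 cm; XL 57.00 cm.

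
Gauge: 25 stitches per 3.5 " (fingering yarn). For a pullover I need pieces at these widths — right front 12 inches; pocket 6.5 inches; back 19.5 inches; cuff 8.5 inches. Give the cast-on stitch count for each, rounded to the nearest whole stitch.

Rate = 25/3.5 = 7.143 sts per in.
right front: 12 × 7.143 = 85.71 → 86.
pocket: 6.5 × 7.143 = 46.43 → 46.
back: 19.5 × 7.143 = 139.29 → 139.
cuff: 8.5 × 7.143 = 60.71 → 61.

right front 86; pocket 46; back 139; cuff 61.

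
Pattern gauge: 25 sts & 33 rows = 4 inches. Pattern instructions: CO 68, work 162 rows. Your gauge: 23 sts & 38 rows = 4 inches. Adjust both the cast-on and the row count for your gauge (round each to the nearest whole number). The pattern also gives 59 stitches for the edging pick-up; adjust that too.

Cast on 63 stitches; work 187 rows; edging pick-up 54 stitches.

Stitches: 68 × 23/25 = 62.56 → 63.
Rows: 162 × 38/33 = 186.55 → 187.
edging pick-up: 59 × 23/25 = 54.28 → 54.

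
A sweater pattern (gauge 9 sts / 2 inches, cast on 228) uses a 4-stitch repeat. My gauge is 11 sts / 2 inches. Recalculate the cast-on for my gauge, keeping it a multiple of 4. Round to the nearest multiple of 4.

280 stitches.

228 × 11 / 9 = 278.67.
Nearest multiple of 4: 280.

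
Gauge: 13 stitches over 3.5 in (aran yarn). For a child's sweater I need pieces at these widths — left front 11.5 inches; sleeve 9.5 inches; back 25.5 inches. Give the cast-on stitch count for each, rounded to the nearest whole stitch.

left front 43; sleeve 35; back 95.

Rate = 13/3.5 = 3.714 sts per in.
left front: 11.5 × 3.714 = 42.71 → 43.
sleeve: 9.5 × 3.714 = 35.29 → 35.
back: 25.5 × 3.714 = 94.71 → 95.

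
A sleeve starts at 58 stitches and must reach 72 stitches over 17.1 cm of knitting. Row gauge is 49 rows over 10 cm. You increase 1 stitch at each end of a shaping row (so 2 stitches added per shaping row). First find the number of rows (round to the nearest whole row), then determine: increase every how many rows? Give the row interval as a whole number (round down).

Increase every 12th row.

Rows = 17.1 × 4.9 = 83.8 → 84 rows.
Stitches to add: 14 → 7 shaping rows (at 2 st each).
84 / 7 = 12.00 → every 12 rows.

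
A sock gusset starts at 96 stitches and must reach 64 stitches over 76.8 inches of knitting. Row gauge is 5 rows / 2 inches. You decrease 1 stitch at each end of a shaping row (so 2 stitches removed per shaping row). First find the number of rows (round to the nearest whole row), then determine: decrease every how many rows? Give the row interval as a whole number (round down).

Decrease every 12th row.

Rows = 76.8 × 2.5 = 192.0 → 192 rows.
Stitches to remove: 32 → 16 shaping rows (at 2 st each).
192 / 16 = 12.00 → every 12 rows.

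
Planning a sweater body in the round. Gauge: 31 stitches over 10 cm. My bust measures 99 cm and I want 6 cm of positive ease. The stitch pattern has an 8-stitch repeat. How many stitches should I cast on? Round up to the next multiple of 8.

Finished = 99 + 6 = 105 cm.
31 / 10 = 3.1 sts/cm.
105 × 3.1 = 325.50 sts.
Next multiple of 8: 328.

328 stitches.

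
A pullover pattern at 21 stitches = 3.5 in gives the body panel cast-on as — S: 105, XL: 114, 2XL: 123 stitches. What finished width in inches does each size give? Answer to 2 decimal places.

S 17.50 inches; XL 19.00 inches; 2XL 20.50 inches.

21/3.5 = 6 sts per in.
S: 105 / 6 = 17.500 → 17.50 in.
XL: 114 / 6 = 19.000 → 19.00 in.
2XL: 123 / 6 = 20.500 → 20.50 in.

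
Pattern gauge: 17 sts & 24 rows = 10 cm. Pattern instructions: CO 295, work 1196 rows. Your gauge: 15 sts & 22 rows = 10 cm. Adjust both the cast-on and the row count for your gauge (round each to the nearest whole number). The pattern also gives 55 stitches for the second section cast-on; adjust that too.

Cast on 260 stitches; work 1096 rows; second section cast-on 49 stitches.

Stitches: 295 × 15/17 = 260.29 → 260.
Rows: 1196 × 22/24 = 1096.33 → 1096.
second section cast-on: 55 × 15/17 = 48.53 → 49.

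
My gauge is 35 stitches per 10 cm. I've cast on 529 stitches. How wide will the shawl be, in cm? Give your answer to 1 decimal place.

35 stitches / 10 cm = 3.5 stitches per cm.
529 / 3.5 = 151.14 cm.

151.1 cm.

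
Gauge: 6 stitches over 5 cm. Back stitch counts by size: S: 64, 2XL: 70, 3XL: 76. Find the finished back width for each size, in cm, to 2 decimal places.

S 53.33 cm; 2XL 58.33 cm; 3XL 63.33 cm.

6/5 = 1.2 sts per cm.
S: 64 / 1.2 = 53.333 → 53.33 cm.
2XL: 70 / 1.2 = 58.333 → 58.33 cm.
3XL: 76 / 1.2 = 63.333 → 63.33 cm.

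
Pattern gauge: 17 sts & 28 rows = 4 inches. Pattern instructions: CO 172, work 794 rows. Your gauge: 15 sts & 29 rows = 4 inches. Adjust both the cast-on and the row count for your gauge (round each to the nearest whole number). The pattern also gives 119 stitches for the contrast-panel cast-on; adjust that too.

Stitches: 172 × 15/17 = 151.76 → 152.
Rows: 794 × 29/28 = 822.36 → 822.
contrast-panel cast-on: 119 × 15/17 = 105.00 → 105.

Cast on 152 stitches; work 822 rows; contrast-panel cast-on 105 stitches.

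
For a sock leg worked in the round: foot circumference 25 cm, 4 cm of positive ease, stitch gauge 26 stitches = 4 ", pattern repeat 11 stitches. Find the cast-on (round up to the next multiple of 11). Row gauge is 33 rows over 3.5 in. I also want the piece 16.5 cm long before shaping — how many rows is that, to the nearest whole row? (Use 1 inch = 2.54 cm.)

Finished = 25 + 4 = 29 cm.
29 cm × 1/2.54 = 11.42 inches.
26/4 = 6.5 sts per in; 11.42 × 6.5 = 74.21 sts.
Next multiple of 11 → 77.
16.5 cm = 6.50 inches; × 9.429 = 61.25 → 61 rows.

Cast on 77 stitches; work 61 rows.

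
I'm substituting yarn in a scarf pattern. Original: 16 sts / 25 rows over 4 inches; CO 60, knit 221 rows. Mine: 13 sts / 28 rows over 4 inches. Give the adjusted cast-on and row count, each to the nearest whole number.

Stitches: 60 × 13/16 = 48.75 → 49.
Rows: 221 × 28/25 = 247.52 → 248.

Cast on 49 stitches; work 248 rows.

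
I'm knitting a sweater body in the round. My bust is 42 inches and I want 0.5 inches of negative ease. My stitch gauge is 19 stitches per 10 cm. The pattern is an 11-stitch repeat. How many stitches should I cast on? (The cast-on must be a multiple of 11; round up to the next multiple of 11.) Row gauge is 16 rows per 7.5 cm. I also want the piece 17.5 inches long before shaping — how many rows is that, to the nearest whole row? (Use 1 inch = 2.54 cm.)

Cast on 209 stitches; work 95 rows.

Finished = 42 − 0.5 = 41.5 inches.
41.5 inches × 2.54 = 105.41 cm.
19/10 = 1.9 sts per cm; 105.41 × 1.9 = 200.28 sts.
Next multiple of 11 → 209.
17.5 inches = 44.45 cm; × 2.133 = 94.83 → 95 rows.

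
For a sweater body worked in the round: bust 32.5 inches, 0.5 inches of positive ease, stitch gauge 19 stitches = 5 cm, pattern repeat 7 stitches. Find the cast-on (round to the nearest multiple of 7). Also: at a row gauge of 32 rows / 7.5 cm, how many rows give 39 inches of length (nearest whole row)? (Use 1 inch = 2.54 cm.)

Cast on 322 stitches; work 423 rows.

Finished = 32.5 + 0.5 = 33 inches.
33 inches × 2.54 = 83.82 cm.
19/5 = 3.8 sts per cm; 83.82 × 3.8 = 318.52 sts.
Nearest multiple of 7 → 322.
39 inches = 99.06 cm; × 4.267 = 422.66 → 423 rows.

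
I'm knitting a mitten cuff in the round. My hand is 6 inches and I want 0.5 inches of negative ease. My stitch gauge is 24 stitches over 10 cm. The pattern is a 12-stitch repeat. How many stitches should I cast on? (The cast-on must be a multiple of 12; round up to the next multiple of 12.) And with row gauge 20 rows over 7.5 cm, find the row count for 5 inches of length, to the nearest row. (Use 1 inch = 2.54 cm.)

Finished = 6 − 0.5 = 5.5 inches.
5.5 inches × 2.54 = 13.97 cm.
24/10 = 2.4 sts per cm; 13.97 × 2.4 = 33.53 sts.
Next multiple of 12 → 36.
5 inches = 12.70 cm; × 2.667 = 33.87 → 34 rows.

Cast on 36 stitches; work 34 rows.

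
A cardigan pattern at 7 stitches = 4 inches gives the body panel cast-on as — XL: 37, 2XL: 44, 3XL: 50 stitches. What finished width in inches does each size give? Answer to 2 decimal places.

XL 21.14 inches; 2XL 25.14 inches; 3XL 28.57 inches.

7/4 = 1.75 sts per in.
XL: 37 / 1.75 = 21.143 → 21.14 in.
2XL: 44 / 1.75 = 25.143 → 25.14 in.
3XL: 50 / 1.75 = 28.571 → 28.57 in.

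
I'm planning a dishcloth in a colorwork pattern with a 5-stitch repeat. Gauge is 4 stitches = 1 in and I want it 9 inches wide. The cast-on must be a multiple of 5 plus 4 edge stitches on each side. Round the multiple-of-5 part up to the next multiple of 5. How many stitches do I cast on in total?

Cast on 38 stitches.

4 / 1 = 4 sts per inch.
9 × 4 = 36.00 sts.
Less 8 edge sts → 28.00 for the repeat.
Next multiple of 5: 30.
Add back 8 edge sts → 38.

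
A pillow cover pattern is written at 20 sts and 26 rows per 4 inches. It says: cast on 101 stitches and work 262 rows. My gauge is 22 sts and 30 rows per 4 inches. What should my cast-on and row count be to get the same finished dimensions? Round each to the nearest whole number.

Stitches: 101 × 22/20 = 111.10 → 111.
Rows: 262 × 30/26 = 302.31 → 302.

Cast on 111 stitches; work 302 rows.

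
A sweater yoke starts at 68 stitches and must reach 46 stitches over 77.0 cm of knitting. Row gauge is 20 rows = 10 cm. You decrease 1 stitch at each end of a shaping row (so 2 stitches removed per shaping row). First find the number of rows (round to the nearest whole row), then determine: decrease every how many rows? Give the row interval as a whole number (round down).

Rows = 77.0 × 2 = 154.0 → 154 rows.
Stitches to remove: 22 → 11 shaping rows (at 2 st each).
154 / 11 = 14.00 → every 14 rows.

Decrease every 14th row.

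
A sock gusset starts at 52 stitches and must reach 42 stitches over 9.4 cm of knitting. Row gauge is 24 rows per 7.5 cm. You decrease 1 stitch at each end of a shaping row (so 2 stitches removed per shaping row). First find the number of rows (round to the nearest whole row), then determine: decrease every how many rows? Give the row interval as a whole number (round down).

Rows = 9.4 × 3.2 = 30.1 → 30 rows.
Stitches to remove: 10 → 5 shaping rows (at 2 st each).
30 / 5 = 6.00 → every 6 rows.

Decrease every 6th row.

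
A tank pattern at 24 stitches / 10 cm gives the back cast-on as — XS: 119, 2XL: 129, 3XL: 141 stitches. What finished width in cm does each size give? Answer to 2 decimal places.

24/10 = 2.4 sts per cm.
XS: 119 / 2.4 = 49.583 → 49.58 cm.
2XL: 129 / 2.4 = 53.750 → 53.75 cm.
3XL: 141 / 2.4 = 58.750 → 58.75 cm.

XS 49.58 cm; 2XL 53.75 cm; 3XL 58.75 cm.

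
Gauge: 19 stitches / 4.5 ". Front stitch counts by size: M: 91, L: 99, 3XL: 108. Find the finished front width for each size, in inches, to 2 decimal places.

19/4.5 = 4.222 sts per in.
M: 91 / 4.222 = 21.553 → 21.55 in.
L: 99 / 4.222 = 23.447 → 23.45 in.
3XL: 108 / 4.222 = 25.579 → 25.58 in.

M 21.55 inches; L 23.45 inches; 3XL 25.58 inches.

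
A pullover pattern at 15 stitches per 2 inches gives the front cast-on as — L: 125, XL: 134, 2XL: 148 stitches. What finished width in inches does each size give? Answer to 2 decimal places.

L 16.67 inches; XL 17.87 inches; 2XL 19.73 inches.

15/2 = 7.5 sts per in.
L: 125 / 7.5 = 16.667 → 16.67 in.
XL: 134 / 7.5 = 17.867 → 17.87 in.
2XL: 148 / 7.5 = 19.733 → 19.73 in.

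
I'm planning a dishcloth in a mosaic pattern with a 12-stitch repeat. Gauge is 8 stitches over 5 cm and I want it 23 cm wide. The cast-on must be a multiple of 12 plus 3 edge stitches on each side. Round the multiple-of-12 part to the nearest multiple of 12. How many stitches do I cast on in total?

Cast on 42 stitches.

8 / 5 = 1.6 sts per cm.
23 × 1.6 = 36.80 sts.
Less 6 edge sts → 30.80 for the repeat.
Nearest multiple of 12: 36.
Add back 6 edge sts → 42.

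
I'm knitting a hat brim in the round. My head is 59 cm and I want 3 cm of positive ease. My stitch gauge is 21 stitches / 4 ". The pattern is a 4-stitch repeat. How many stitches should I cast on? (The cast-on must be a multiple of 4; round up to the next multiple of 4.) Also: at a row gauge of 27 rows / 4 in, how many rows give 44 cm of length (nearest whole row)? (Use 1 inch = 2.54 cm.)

Cast on 132 stitches; work 117 rows.

Finished = 59 + 3 = 62 cm.
62 cm × 1/2.54 = 24.41 inches.
21/4 = 5.25 sts per in; 24.41 × 5.25 = 128.15 sts.
Next multiple of 4 → 132.
44 cm = 17.32 inches; × 6.75 = 116.93 → 117 rows.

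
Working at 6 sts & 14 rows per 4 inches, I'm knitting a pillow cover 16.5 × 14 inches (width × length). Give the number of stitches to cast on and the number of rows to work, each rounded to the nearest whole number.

Stitch gauge = 6/4 = 1.5 sts/in; 16.5 × 1.5 = 24.75 → 25 sts.
Row gauge = 14/4 = 3.5 rows/in; 14 × 3.5 = 49.00 → 49 rows.

Cast on 25 stitches and work 49 rows.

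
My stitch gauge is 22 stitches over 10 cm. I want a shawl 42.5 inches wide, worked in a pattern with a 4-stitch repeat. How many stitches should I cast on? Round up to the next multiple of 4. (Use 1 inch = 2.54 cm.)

CO 240 sts.

42.5 in = 42.5 × 2.54 = 107.95 cm.
22 / 10 = 2.2 sts/cm.
107.95 × 2.2 = 237.49 sts.
→ 240.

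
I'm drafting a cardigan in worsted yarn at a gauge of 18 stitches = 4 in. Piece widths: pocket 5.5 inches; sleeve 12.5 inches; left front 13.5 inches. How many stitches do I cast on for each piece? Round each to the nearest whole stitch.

Rate = 18/4 = 4.5 sts per in.
pocket: 5.5 × 4.5 = 24.75 → 25.
sleeve: 12.5 × 4.5 = 56.25 → 56.
left front: 13.5 × 4.5 = 60.75 → 61.

pocket 25; sleeve 56; left front 61.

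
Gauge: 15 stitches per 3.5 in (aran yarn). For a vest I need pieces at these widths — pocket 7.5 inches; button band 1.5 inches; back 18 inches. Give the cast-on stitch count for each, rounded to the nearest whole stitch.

Rate = 15/3.5 = 4.286 sts per in.
pocket: 7.5 × 4.286 = 32.14 → 32.
button band: 1.5 × 4.286 = 6.43 → 6.
back: 18 × 4.286 = 77.14 → 77.

pocket 32; button band 6; back 77.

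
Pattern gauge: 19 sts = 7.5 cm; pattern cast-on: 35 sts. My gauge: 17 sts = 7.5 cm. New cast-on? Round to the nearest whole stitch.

Scale factor = 17 / 19 = 0.895.
35 × 17 / 19 = 31.32 sts.
→ 31 sts.

Cast on 31 stitches.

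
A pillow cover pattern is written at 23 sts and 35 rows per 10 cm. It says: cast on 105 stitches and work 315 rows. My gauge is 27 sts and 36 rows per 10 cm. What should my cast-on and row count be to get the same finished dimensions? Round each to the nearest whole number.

Cast on 123 stitches; work 324 rows.

Stitches: 105 × 27/23 = 123.26 → 123.
Rows: 315 × 36/35 = 324.00 → 324.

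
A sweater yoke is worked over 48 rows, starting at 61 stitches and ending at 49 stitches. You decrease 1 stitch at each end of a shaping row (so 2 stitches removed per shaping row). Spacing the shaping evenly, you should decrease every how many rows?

Decrease every 8th row.

Stitches to remove: |49 − 61| = 12.
Shaping rows needed: 12 / 2 = 6.
48 rows / 6 = every 8 rows.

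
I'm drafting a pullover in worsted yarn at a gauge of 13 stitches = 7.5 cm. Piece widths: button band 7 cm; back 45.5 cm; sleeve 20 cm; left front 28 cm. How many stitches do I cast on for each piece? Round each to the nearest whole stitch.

Rate = 13/7.5 = 1.733 sts per cm.
button band: 7 × 1.733 = 12.13 → 12.
back: 45.5 × 1.733 = 78.87 → 79.
sleeve: 20 × 1.733 = 34.67 → 35.
left front: 28 × 1.733 = 48.53 → 49.

button band 12; back 79; sleeve 35; left front 49.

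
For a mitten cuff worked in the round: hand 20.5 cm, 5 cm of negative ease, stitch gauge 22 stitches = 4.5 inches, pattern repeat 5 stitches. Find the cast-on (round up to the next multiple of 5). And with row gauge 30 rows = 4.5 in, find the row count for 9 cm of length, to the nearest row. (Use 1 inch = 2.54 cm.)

Finished = 20.5 − 5 = 15.5 cm.
15.5 cm × 1/2.54 = 6.10 inches.
22/4.5 = 4.889 sts per in; 6.10 × 4.889 = 29.83 sts.
Next multiple of 5 → 30.
9 cm = 3.54 inches; × 6.667 = 23.62 → 24 rows.

Cast on 30 stitches; work 24 rows.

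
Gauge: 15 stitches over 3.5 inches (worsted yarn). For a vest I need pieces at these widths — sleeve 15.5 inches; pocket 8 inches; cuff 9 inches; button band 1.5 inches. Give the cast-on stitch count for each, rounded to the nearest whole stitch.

sleeve 66; pocket 34; cuff 39; button band 6.

Rate = 15/3.5 = 4.286 sts per in.
sleeve: 15.5 × 4.286 = 66.43 → 66.
pocket: 8 × 4.286 = 34.29 → 34.
cuff: 9 × 4.286 = 38.57 → 39.
button band: 1.5 × 4.286 = 6.43 → 6.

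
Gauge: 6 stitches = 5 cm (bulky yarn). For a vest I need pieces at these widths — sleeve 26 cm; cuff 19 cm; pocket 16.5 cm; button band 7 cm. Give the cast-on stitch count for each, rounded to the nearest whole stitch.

Rate = 6/5 = 1.2 sts per cm.
sleeve: 26 × 1.2 = 31.20 → 31.
cuff: 19 × 1.2 = 22.80 → 23.
pocket: 16.5 × 1.2 = 19.80 → 20.
button band: 7 × 1.2 = 8.40 → 8.

sleeve 31; cuff 23; pocket 20; button band 8.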